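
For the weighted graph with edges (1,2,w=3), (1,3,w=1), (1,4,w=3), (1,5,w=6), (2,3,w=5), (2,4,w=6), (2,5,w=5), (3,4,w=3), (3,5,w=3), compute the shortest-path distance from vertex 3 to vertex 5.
3 (path: 3 -> 5; weights 3 = 3)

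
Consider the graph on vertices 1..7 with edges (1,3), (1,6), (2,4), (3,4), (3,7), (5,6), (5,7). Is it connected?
Yes (BFS from 1 visits [1, 3, 6, 4, 7, 5, 2] — all 7 vertices reached)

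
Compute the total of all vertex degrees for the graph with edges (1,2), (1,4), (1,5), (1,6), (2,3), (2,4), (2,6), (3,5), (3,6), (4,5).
20 (handshake: sum of degrees = 2|E| = 2 x 10 = 20)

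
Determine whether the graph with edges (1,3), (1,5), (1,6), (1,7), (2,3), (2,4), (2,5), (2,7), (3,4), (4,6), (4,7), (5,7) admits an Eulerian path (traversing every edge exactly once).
Yes (the graph is connected and exactly 2 vertices have odd degree: {3, 5}; any Eulerian path must start and end at those)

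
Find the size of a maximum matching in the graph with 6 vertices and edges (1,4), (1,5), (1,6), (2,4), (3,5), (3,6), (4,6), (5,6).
3 (matching: (1,5), (2,4), (3,6); upper bound floor(n/2) = floor(6/2) = 3)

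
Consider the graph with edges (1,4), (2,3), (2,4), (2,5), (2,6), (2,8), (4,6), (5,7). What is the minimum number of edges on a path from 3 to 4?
2 (path: 3 -> 2 -> 4, 2 edges)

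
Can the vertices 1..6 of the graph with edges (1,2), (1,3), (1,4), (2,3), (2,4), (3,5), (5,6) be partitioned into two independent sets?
No (odd cycle of length 3: 3 -> 1 -> 2 -> 3)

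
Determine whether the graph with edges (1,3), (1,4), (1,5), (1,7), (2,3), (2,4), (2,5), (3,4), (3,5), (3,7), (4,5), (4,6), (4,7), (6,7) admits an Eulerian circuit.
No (2 vertices have odd degree: {2, 3}; Eulerian circuit requires 0)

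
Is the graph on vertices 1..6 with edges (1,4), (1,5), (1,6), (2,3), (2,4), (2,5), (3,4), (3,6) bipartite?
No (odd cycle of length 5: 3 -> 6 -> 1 -> 5 -> 2 -> 3)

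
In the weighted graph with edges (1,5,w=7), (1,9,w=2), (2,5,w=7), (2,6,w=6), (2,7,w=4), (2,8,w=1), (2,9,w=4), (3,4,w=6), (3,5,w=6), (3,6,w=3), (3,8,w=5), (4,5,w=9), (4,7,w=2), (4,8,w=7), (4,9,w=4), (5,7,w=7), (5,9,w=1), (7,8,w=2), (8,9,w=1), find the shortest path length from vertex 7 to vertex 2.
3 (path: 7 -> 8 -> 2; weights 2 + 1 = 3)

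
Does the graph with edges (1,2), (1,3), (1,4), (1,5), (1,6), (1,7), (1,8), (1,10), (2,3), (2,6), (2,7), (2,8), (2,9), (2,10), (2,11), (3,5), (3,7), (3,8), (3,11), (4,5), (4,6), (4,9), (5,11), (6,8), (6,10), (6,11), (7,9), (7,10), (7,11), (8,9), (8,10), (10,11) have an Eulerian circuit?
Yes (the graph is connected and all 11 vertices have even degree)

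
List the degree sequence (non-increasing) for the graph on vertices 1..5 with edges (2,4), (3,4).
[2, 1, 1, 0, 0] (degrees: deg(1)=0, deg(2)=1, deg(3)=1, deg(4)=2, deg(5)=0)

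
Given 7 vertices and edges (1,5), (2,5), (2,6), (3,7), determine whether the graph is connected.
No, it has 3 components: {1, 2, 5, 6}, {3, 7}, {4}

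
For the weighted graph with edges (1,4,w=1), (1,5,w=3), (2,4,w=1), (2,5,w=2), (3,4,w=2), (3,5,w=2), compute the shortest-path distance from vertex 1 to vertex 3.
3 (path: 1 -> 4 -> 3; weights 1 + 2 = 3)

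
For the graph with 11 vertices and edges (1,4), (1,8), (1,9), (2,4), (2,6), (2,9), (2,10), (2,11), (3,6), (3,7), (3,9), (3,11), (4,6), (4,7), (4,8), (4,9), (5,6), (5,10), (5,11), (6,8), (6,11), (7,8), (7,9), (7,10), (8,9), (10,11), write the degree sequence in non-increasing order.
[6, 6, 6, 5, 5, 5, 5, 4, 4, 3, 3] (degrees: deg(1)=3, deg(2)=5, deg(3)=4, deg(4)=6, deg(5)=3, deg(6)=6, deg(7)=5, deg(8)=5, deg(9)=6, deg(10)=4, deg(11)=5)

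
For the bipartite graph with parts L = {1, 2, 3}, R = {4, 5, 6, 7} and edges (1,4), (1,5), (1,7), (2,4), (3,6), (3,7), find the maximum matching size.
3 (matching: (1,7), (2,4), (3,6); upper bound min(|L|,|R|) = min(3,4) = 3)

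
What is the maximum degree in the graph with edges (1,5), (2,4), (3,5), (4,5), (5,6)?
4 (attained at vertex 5)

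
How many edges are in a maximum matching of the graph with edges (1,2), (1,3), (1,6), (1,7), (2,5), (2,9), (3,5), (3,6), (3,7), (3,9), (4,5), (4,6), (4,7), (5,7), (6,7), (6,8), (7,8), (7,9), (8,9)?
4 (matching: (2,9), (3,6), (4,5), (7,8); upper bound floor(n/2) = floor(9/2) = 4)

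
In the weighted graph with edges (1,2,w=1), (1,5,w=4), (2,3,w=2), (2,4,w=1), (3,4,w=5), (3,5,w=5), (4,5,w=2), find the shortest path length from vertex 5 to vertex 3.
5 (path: 5 -> 3; weights 5 = 5)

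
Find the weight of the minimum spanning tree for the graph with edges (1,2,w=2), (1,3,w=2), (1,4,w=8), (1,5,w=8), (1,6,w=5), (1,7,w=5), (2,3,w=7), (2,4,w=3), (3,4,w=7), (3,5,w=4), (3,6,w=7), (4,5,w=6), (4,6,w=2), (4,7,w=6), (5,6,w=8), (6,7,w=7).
18 (MST edges: (1,2,w=2), (1,3,w=2), (1,7,w=5), (2,4,w=3), (3,5,w=4), (4,6,w=2); sum of weights 2 + 2 + 5 + 3 + 4 + 2 = 18)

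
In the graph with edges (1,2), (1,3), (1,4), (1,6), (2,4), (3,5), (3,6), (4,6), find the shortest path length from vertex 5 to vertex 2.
3 (path: 5 -> 3 -> 1 -> 2, 3 edges)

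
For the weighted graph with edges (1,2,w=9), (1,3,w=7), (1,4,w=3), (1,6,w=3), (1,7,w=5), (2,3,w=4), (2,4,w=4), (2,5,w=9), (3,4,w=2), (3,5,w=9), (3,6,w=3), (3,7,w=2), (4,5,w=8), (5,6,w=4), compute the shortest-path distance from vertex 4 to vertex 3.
2 (path: 4 -> 3; weights 2 = 2)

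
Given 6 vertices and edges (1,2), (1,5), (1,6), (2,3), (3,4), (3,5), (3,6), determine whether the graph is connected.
Yes (BFS from 1 visits [1, 2, 5, 6, 3, 4] — all 6 vertices reached)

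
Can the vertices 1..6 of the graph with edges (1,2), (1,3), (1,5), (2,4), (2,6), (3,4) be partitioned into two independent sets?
Yes. Partition: {1, 4, 6}, {2, 3, 5}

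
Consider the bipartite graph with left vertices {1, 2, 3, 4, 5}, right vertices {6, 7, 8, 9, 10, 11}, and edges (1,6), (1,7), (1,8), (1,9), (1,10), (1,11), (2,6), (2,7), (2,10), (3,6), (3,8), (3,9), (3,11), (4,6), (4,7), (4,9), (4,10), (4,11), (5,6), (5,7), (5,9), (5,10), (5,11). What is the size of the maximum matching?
5 (matching: (1,11), (2,10), (3,8), (4,9), (5,7); upper bound min(|L|,|R|) = min(5,6) = 5)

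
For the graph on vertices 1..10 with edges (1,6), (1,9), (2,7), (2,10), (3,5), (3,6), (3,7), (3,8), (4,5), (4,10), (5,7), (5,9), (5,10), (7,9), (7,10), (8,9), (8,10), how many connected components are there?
1 (components: {1, 2, 3, 4, 5, 6, 7, 8, 9, 10})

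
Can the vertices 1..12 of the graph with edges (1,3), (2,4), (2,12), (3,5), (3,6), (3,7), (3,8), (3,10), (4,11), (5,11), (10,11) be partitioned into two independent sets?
Yes. Partition: {1, 4, 5, 6, 7, 8, 9, 10, 12}, {2, 3, 11}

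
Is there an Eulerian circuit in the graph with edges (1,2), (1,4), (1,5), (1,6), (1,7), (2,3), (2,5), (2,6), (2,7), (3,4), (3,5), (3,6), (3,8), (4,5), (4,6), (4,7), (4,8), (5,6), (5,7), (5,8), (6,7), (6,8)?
No (6 vertices have odd degree: {1, 2, 3, 5, 6, 7}; Eulerian circuit requires 0)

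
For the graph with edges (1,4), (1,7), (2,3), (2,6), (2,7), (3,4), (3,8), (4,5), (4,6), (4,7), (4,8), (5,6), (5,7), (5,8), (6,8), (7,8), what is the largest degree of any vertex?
6 (attained at vertex 4)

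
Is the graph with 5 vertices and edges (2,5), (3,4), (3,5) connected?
No, it has 2 components: {1}, {2, 3, 4, 5}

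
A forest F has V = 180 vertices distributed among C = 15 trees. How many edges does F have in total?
165 (Each of the 15 component trees on V_i vertices has V_i - 1 edges; summing gives V - C = 180 - 15 = 165)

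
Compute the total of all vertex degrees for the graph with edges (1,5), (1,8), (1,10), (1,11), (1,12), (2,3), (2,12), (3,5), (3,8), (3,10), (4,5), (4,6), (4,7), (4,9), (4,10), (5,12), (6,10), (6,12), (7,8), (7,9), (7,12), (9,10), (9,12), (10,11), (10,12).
50 (handshake: sum of degrees = 2|E| = 2 x 25 = 50)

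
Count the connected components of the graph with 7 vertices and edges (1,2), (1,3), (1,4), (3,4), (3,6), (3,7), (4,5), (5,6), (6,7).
1 (components: {1, 2, 3, 4, 5, 6, 7})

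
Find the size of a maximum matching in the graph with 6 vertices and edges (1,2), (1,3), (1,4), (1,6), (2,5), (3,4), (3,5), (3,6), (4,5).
3 (matching: (1,2), (3,6), (4,5); upper bound floor(n/2) = floor(6/2) = 3)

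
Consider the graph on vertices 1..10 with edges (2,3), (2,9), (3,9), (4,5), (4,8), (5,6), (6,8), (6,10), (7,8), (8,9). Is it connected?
No, it has 2 components: {1}, {2, 3, 4, 5, 6, 7, 8, 9, 10}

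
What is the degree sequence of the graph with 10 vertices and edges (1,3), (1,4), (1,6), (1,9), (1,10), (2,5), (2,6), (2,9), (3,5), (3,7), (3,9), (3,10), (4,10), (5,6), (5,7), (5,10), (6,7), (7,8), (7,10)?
[5, 5, 5, 5, 5, 4, 3, 3, 2, 1] (degrees: deg(1)=5, deg(2)=3, deg(3)=5, deg(4)=2, deg(5)=5, deg(6)=4, deg(7)=5, deg(8)=1, deg(9)=3, deg(10)=5)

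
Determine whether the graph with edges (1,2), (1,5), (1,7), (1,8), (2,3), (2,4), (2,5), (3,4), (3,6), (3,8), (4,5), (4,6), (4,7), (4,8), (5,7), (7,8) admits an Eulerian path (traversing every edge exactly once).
Yes — and in fact it has an Eulerian circuit (the graph is connected and all 8 vertices have even degree)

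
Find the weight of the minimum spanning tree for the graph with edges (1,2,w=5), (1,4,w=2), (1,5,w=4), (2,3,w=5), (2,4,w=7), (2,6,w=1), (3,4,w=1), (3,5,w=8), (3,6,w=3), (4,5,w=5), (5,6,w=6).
11 (MST edges: (1,4,w=2), (1,5,w=4), (2,6,w=1), (3,4,w=1), (3,6,w=3); sum of weights 2 + 4 + 1 + 1 + 3 = 11)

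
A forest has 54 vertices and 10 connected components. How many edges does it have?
44 (Each of the 10 component trees on V_i vertices has V_i - 1 edges; summing gives V - C = 54 - 10 = 44)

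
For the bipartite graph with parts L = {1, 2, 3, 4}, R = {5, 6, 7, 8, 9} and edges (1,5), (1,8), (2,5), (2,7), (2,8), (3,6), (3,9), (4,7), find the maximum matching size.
4 (matching: (1,8), (2,5), (3,9), (4,7); upper bound min(|L|,|R|) = min(4,5) = 4)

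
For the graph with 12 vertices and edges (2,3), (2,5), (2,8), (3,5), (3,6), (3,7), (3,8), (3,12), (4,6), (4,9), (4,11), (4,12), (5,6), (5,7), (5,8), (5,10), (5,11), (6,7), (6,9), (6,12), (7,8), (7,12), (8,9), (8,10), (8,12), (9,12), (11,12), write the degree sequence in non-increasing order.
[7, 7, 7, 6, 6, 5, 4, 4, 3, 3, 2, 0] (degrees: deg(1)=0, deg(2)=3, deg(3)=6, deg(4)=4, deg(5)=7, deg(6)=6, deg(7)=5, deg(8)=7, deg(9)=4, deg(10)=2, deg(11)=3, deg(12)=7)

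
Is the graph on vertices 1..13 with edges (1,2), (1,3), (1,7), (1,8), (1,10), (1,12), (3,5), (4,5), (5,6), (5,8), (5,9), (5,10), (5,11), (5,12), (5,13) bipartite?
Yes. Partition: {1, 5}, {2, 3, 4, 6, 7, 8, 9, 10, 11, 12, 13}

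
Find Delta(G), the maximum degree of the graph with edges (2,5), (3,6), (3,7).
2 (attained at vertex 3)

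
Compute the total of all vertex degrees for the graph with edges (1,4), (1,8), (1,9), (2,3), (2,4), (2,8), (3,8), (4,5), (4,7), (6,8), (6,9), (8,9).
24 (handshake: sum of degrees = 2|E| = 2 x 12 = 24)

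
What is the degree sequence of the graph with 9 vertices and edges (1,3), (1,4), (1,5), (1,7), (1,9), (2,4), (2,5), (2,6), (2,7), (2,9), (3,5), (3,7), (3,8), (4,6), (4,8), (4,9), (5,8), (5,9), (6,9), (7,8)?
[5, 5, 5, 5, 5, 4, 4, 4, 3] (degrees: deg(1)=5, deg(2)=5, deg(3)=4, deg(4)=5, deg(5)=5, deg(6)=3, deg(7)=4, deg(8)=4, deg(9)=5)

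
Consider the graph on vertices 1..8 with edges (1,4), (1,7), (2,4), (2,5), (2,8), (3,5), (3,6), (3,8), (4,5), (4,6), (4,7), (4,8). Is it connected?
Yes (BFS from 1 visits [1, 4, 7, 2, 5, 6, 8, 3] — all 8 vertices reached)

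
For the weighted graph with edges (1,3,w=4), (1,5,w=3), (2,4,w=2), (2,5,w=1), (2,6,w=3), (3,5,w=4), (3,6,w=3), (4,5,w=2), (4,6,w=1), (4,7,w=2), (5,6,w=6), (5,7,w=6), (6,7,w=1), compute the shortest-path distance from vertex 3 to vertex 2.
5 (path: 3 -> 5 -> 2; weights 4 + 1 = 5)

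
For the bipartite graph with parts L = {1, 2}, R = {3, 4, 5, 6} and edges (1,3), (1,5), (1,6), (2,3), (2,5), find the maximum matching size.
2 (matching: (1,6), (2,5); upper bound min(|L|,|R|) = min(2,4) = 2)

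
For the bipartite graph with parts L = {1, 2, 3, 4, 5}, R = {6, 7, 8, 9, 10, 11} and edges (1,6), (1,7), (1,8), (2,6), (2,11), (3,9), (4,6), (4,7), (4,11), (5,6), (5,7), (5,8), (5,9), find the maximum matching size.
5 (matching: (1,8), (2,11), (3,9), (4,7), (5,6); upper bound min(|L|,|R|) = min(5,6) = 5)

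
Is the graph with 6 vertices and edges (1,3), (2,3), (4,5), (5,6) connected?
No, it has 2 components: {1, 2, 3}, {4, 5, 6}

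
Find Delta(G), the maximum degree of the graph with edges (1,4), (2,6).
1 (attained at vertices 1, 2, 4, 6)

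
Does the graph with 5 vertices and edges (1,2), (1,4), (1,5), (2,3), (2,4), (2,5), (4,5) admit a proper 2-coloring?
No (odd cycle of length 3: 2 -> 1 -> 5 -> 2)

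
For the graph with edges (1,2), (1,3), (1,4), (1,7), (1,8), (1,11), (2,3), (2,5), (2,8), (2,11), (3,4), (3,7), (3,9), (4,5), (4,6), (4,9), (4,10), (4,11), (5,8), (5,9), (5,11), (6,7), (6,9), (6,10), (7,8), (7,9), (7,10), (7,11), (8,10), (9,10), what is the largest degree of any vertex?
7 (attained at vertices 4, 7)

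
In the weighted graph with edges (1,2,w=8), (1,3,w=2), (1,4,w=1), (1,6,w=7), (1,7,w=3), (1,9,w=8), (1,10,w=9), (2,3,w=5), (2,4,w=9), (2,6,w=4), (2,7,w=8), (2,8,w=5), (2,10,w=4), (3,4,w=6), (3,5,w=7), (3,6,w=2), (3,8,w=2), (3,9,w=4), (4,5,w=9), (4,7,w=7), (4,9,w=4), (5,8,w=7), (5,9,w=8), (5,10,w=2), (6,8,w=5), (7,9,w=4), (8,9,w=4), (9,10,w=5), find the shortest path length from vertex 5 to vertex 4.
9 (path: 5 -> 4; weights 9 = 9)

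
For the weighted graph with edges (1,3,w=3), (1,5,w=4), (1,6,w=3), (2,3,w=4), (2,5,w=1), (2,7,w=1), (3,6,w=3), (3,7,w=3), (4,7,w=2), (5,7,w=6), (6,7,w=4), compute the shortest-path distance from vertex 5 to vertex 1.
4 (path: 5 -> 1; weights 4 = 4)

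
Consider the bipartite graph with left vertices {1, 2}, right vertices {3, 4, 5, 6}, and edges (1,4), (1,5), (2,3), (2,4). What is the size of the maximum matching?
2 (matching: (1,5), (2,4); upper bound min(|L|,|R|) = min(2,4) = 2)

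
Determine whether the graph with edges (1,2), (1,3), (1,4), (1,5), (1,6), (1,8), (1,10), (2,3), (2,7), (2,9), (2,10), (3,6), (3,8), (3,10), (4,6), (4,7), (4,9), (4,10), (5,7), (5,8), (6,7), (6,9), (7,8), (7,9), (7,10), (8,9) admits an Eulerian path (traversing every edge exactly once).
No (10 vertices have odd degree: {1, 2, 3, 4, 5, 6, 7, 8, 9, 10}; Eulerian path requires 0 or 2)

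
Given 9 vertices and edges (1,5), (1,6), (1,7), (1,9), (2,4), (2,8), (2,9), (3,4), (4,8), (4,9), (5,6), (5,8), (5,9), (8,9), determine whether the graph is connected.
Yes (BFS from 1 visits [1, 5, 6, 7, 9, 8, 2, 4, 3] — all 9 vertices reached)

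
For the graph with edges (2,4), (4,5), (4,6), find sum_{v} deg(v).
6 (handshake: sum of degrees = 2|E| = 2 x 3 = 6)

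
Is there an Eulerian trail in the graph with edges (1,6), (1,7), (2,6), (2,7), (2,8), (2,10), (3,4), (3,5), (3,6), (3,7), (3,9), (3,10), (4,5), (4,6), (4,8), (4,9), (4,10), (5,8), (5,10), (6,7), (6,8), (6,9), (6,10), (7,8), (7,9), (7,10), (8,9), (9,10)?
Yes (the graph is connected and exactly 2 vertices have odd degree: {7, 10}; any Eulerian path must start and end at those)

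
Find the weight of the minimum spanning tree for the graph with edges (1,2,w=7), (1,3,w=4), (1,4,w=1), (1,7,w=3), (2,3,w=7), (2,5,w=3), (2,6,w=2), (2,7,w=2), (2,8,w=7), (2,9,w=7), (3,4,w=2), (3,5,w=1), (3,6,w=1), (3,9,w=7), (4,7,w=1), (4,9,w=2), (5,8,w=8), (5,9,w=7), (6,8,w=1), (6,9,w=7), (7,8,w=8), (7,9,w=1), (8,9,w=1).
9 (MST edges: (1,4,w=1), (2,6,w=2), (3,5,w=1), (3,6,w=1), (4,7,w=1), (6,8,w=1), (7,9,w=1), (8,9,w=1); sum of weights 1 + 2 + 1 + 1 + 1 + 1 + 1 + 1 = 9)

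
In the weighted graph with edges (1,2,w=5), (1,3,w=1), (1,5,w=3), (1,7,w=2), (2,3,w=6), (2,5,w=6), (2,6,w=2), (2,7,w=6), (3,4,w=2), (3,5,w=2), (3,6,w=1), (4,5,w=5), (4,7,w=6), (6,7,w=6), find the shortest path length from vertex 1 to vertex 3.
1 (path: 1 -> 3; weights 1 = 1)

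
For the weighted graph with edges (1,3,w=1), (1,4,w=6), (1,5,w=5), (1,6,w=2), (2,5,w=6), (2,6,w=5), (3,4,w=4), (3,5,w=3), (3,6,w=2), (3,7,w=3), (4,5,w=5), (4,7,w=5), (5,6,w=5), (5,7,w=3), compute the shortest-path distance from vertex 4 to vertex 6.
6 (path: 4 -> 3 -> 6; weights 4 + 2 = 6)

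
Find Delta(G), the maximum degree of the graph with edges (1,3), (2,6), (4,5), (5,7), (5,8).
3 (attained at vertex 5)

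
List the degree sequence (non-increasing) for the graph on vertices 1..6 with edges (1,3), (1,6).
[2, 1, 1, 0, 0, 0] (degrees: deg(1)=2, deg(2)=0, deg(3)=1, deg(4)=0, deg(5)=0, deg(6)=1)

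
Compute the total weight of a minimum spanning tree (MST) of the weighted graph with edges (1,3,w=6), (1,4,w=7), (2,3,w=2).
15 (MST edges: (1,3,w=6), (1,4,w=7), (2,3,w=2); sum of weights 6 + 7 + 2 = 15)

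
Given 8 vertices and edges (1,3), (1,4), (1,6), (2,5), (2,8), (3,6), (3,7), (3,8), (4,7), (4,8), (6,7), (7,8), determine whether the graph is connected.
Yes (BFS from 1 visits [1, 3, 4, 6, 7, 8, 2, 5] — all 8 vertices reached)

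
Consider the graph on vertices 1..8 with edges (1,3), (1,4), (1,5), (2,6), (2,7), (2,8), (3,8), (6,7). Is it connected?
Yes (BFS from 1 visits [1, 3, 4, 5, 8, 2, 6, 7] — all 8 vertices reached)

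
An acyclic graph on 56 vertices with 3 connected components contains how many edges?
53 (Each of the 3 component trees on V_i vertices has V_i - 1 edges; summing gives V - C = 56 - 3 = 53)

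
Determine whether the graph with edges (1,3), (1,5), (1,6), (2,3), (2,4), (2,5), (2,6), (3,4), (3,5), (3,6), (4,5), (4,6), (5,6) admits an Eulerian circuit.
No (4 vertices have odd degree: {1, 3, 5, 6}; Eulerian circuit requires 0)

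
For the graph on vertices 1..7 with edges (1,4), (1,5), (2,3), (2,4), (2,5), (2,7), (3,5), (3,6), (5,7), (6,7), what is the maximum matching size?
3 (matching: (2,4), (3,6), (5,7); upper bound floor(n/2) = floor(7/2) = 3)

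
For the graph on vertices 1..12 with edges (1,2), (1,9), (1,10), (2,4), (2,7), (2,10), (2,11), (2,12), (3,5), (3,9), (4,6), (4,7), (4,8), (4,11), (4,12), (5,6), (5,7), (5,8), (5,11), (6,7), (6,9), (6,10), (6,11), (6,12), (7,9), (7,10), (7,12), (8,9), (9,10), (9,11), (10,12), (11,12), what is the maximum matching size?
6 (matching: (1,10), (2,11), (3,9), (4,8), (5,7), (6,12); upper bound floor(n/2) = floor(12/2) = 6)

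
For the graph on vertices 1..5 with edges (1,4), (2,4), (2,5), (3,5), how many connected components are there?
1 (components: {1, 2, 3, 4, 5})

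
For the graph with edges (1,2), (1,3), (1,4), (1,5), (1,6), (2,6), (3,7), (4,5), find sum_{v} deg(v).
16 (handshake: sum of degrees = 2|E| = 2 x 8 = 16)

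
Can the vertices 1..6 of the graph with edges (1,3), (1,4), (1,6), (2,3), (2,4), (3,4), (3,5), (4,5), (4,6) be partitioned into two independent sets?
No (odd cycle of length 3: 4 -> 1 -> 6 -> 4)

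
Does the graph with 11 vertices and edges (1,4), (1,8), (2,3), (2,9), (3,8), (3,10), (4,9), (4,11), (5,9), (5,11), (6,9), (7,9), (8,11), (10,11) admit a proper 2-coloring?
Yes. Partition: {1, 3, 9, 11}, {2, 4, 5, 6, 7, 8, 10}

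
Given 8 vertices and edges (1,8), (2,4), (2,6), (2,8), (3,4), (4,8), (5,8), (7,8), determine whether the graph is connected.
Yes (BFS from 1 visits [1, 8, 2, 4, 5, 7, 6, 3] — all 8 vertices reached)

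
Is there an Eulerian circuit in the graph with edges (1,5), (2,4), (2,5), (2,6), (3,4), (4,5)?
No (6 vertices have odd degree: {1, 2, 3, 4, 5, 6}; Eulerian circuit requires 0)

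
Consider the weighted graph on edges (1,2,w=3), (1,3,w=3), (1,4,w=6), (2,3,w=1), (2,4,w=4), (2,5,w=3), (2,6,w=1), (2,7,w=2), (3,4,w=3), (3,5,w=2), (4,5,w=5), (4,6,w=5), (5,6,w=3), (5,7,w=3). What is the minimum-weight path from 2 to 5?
3 (path: 2 -> 5; weights 3 = 3)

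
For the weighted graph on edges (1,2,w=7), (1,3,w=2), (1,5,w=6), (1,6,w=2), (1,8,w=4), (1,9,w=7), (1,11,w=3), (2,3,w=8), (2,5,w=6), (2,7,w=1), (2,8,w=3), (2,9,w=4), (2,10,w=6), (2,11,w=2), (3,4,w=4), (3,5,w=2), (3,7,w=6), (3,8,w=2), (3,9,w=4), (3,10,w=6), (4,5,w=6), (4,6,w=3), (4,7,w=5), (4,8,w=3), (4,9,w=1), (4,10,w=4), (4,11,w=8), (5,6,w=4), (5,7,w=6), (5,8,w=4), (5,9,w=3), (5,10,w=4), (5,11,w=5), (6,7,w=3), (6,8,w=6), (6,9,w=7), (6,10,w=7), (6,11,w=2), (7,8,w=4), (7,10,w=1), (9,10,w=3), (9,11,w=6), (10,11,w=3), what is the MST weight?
18 (MST edges: (1,3,w=2), (1,6,w=2), (2,7,w=1), (2,11,w=2), (3,5,w=2), (3,8,w=2), (4,6,w=3), (4,9,w=1), (6,11,w=2), (7,10,w=1); sum of weights 2 + 2 + 1 + 2 + 2 + 2 + 3 + 1 + 2 + 1 = 18)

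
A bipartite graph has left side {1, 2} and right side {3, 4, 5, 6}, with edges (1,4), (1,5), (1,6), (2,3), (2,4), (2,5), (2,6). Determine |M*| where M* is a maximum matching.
2 (matching: (1,6), (2,5); upper bound min(|L|,|R|) = min(2,4) = 2)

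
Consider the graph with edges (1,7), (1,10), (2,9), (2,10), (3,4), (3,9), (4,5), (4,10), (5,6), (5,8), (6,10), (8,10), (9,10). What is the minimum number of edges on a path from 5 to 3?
2 (path: 5 -> 4 -> 3, 2 edges)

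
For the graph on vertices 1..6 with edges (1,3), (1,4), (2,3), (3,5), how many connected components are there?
2 (components: {1, 2, 3, 4, 5}, {6})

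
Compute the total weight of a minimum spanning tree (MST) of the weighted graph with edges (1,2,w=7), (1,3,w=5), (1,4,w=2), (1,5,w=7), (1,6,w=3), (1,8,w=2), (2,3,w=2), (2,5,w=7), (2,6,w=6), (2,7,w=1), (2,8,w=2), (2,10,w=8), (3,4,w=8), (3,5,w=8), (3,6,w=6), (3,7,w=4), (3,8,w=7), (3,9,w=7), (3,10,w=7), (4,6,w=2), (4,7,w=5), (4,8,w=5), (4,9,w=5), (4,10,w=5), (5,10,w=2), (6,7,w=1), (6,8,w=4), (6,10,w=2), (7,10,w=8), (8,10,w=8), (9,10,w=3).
17 (MST edges: (1,4,w=2), (1,8,w=2), (2,3,w=2), (2,7,w=1), (2,8,w=2), (5,10,w=2), (6,7,w=1), (6,10,w=2), (9,10,w=3); sum of weights 2 + 2 + 2 + 1 + 2 + 2 + 1 + 2 + 3 = 17)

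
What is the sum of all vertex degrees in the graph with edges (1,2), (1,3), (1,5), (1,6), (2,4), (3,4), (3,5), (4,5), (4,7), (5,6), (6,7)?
22 (handshake: sum of degrees = 2|E| = 2 x 11 = 22)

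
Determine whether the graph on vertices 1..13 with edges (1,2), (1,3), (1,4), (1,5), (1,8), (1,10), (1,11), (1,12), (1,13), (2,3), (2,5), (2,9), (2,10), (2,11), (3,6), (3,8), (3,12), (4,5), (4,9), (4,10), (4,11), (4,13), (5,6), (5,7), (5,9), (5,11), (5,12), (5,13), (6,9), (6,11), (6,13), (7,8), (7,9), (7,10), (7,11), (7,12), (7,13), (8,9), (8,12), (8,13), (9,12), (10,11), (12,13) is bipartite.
No (odd cycle of length 3: 12 -> 1 -> 5 -> 12)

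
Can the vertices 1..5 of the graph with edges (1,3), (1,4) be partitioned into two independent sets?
Yes. Partition: {1, 2, 5}, {3, 4}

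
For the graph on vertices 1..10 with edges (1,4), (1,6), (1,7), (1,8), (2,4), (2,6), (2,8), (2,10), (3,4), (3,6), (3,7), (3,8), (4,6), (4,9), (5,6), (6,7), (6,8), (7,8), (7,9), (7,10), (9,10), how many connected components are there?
1 (components: {1, 2, 3, 4, 5, 6, 7, 8, 9, 10})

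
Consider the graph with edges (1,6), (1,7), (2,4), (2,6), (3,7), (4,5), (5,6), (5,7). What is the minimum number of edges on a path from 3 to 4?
3 (path: 3 -> 7 -> 5 -> 4, 3 edges)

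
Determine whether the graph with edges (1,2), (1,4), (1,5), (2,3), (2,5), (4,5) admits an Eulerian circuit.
No (4 vertices have odd degree: {1, 2, 3, 5}; Eulerian circuit requires 0)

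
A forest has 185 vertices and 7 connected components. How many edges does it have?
178 (Each of the 7 component trees on V_i vertices has V_i - 1 edges; summing gives V - C = 185 - 7 = 178)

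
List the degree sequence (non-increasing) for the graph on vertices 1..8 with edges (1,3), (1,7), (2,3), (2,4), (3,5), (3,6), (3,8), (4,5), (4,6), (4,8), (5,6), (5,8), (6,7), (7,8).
[5, 4, 4, 4, 4, 3, 2, 2] (degrees: deg(1)=2, deg(2)=2, deg(3)=5, deg(4)=4, deg(5)=4, deg(6)=4, deg(7)=3, deg(8)=4)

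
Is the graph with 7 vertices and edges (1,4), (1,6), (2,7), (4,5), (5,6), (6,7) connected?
No, it has 2 components: {1, 2, 4, 5, 6, 7}, {3}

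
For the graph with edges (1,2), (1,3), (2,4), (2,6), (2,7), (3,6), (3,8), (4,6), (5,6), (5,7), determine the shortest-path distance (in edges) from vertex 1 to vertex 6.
2 (path: 1 -> 2 -> 6, 2 edges)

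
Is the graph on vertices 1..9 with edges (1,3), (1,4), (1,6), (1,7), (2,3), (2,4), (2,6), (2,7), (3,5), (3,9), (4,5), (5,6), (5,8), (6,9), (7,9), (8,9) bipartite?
Yes. Partition: {1, 2, 5, 9}, {3, 4, 6, 7, 8}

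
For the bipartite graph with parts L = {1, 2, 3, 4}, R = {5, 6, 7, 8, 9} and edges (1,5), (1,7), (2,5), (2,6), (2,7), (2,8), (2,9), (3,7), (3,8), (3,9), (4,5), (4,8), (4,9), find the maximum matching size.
4 (matching: (1,7), (2,6), (3,8), (4,9); upper bound min(|L|,|R|) = min(4,5) = 4)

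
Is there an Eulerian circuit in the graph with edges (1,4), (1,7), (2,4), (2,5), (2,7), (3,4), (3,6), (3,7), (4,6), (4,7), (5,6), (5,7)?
No (6 vertices have odd degree: {2, 3, 4, 5, 6, 7}; Eulerian circuit requires 0)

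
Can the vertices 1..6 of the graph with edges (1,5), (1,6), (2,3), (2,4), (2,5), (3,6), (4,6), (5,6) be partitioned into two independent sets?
No (odd cycle of length 3: 5 -> 1 -> 6 -> 5)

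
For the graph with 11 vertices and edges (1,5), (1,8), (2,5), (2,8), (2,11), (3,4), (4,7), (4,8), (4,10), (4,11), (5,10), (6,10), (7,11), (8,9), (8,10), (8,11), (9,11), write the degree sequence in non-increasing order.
[6, 5, 5, 4, 3, 3, 2, 2, 2, 1, 1] (degrees: deg(1)=2, deg(2)=3, deg(3)=1, deg(4)=5, deg(5)=3, deg(6)=1, deg(7)=2, deg(8)=6, deg(9)=2, deg(10)=4, deg(11)=5)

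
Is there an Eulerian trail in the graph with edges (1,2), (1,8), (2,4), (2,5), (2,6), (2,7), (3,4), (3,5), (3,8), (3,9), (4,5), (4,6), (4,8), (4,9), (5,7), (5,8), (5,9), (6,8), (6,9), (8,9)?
Yes (the graph is connected and exactly 2 vertices have odd degree: {2, 9}; any Eulerian path must start and end at those)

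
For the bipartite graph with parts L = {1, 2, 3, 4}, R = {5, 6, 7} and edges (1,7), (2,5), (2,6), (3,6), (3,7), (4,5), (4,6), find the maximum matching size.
3 (matching: (1,7), (2,6), (4,5); upper bound min(|L|,|R|) = min(4,3) = 3)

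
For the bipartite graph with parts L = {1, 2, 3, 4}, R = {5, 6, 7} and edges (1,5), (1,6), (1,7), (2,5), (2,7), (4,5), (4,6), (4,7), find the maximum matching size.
3 (matching: (1,7), (2,5), (4,6); upper bound min(|L|,|R|) = min(4,3) = 3)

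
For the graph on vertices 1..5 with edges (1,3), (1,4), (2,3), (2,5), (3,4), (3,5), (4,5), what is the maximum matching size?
2 (matching: (1,4), (2,5); upper bound floor(n/2) = floor(5/2) = 2)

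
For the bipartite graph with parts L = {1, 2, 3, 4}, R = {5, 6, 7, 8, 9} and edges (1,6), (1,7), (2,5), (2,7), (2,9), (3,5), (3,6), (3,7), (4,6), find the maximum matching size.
4 (matching: (1,7), (2,9), (3,5), (4,6); upper bound min(|L|,|R|) = min(4,5) = 4)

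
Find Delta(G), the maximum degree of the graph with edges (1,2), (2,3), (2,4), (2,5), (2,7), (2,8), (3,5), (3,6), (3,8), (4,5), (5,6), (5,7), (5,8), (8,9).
6 (attained at vertices 2, 5)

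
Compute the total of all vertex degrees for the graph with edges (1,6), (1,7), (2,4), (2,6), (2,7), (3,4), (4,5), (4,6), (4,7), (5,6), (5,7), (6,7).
24 (handshake: sum of degrees = 2|E| = 2 x 12 = 24)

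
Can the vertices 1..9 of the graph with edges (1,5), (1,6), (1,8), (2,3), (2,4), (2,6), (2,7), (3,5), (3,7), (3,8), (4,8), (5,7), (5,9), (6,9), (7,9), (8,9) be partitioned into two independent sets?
No (odd cycle of length 5: 9 -> 8 -> 1 -> 5 -> 7 -> 9)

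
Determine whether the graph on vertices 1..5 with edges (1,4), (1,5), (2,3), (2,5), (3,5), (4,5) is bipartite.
No (odd cycle of length 3: 5 -> 1 -> 4 -> 5)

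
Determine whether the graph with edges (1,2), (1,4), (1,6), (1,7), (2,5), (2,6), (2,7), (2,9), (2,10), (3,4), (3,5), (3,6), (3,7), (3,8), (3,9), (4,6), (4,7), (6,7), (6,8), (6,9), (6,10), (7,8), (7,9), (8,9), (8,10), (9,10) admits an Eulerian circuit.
No (2 vertices have odd degree: {7, 8}; Eulerian circuit requires 0)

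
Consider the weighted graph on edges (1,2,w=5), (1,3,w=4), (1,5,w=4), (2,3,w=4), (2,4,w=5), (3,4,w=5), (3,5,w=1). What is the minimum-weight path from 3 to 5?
1 (path: 3 -> 5; weights 1 = 1)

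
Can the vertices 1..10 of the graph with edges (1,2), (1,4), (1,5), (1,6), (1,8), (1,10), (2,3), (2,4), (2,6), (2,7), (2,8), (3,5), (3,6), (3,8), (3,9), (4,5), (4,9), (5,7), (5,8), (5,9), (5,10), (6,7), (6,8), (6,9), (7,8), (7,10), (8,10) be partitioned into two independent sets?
No (odd cycle of length 3: 10 -> 1 -> 5 -> 10)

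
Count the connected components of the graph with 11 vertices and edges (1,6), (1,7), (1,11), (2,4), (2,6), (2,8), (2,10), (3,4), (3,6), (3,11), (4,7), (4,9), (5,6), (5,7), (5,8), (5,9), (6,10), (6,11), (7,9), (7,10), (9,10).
1 (components: {1, 2, 3, 4, 5, 6, 7, 8, 9, 10, 11})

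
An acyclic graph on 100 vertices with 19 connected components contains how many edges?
81 (Each of the 19 component trees on V_i vertices has V_i - 1 edges; summing gives V - C = 100 - 19 = 81)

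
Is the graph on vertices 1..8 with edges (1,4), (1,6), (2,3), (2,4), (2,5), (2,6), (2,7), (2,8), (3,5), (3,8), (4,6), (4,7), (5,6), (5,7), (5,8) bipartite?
No (odd cycle of length 3: 6 -> 1 -> 4 -> 6)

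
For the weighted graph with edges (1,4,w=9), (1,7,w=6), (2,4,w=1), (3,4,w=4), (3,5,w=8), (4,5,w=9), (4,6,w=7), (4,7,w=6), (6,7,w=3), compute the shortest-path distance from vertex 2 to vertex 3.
5 (path: 2 -> 4 -> 3; weights 1 + 4 = 5)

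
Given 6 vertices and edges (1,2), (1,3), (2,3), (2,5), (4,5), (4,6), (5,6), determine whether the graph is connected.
Yes (BFS from 1 visits [1, 2, 3, 5, 4, 6] — all 6 vertices reached)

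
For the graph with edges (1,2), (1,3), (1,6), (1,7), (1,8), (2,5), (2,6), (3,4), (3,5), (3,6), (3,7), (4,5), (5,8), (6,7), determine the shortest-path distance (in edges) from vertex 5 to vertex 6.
2 (path: 5 -> 2 -> 6, 2 edges)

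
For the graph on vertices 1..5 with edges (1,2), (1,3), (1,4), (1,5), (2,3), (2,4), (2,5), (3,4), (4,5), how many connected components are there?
1 (components: {1, 2, 3, 4, 5})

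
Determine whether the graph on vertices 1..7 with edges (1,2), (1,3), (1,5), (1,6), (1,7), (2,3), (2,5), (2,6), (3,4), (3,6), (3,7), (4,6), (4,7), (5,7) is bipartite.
No (odd cycle of length 3: 2 -> 1 -> 3 -> 2)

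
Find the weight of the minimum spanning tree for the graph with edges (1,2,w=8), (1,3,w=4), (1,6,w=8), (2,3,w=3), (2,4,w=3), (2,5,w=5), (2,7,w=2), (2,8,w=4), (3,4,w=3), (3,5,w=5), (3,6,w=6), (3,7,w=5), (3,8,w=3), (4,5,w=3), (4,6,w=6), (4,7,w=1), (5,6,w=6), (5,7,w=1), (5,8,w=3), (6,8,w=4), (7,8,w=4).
18 (MST edges: (1,3,w=4), (2,3,w=3), (2,7,w=2), (3,8,w=3), (4,7,w=1), (5,7,w=1), (6,8,w=4); sum of weights 4 + 3 + 2 + 3 + 1 + 1 + 4 = 18)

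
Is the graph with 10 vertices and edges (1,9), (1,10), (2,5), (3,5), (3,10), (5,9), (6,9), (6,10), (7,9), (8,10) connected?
No, it has 2 components: {1, 2, 3, 5, 6, 7, 8, 9, 10}, {4}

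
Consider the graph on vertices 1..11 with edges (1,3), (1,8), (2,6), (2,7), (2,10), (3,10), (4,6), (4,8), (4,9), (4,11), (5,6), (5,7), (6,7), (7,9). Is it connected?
Yes (BFS from 1 visits [1, 3, 8, 10, 4, 2, 6, 9, 11, 7, 5] — all 11 vertices reached)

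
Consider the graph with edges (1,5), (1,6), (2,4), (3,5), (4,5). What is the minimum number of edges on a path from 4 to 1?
2 (path: 4 -> 5 -> 1, 2 edges)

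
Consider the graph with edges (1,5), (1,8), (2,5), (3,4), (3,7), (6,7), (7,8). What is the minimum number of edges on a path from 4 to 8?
3 (path: 4 -> 3 -> 7 -> 8, 3 edges)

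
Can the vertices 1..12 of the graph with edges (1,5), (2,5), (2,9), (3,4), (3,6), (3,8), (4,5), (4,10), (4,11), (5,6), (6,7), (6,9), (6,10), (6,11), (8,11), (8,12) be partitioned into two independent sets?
Yes. Partition: {1, 2, 4, 6, 8}, {3, 5, 7, 9, 10, 11, 12}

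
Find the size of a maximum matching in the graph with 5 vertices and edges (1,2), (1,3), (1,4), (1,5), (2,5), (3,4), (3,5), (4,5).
2 (matching: (1,4), (2,5); upper bound floor(n/2) = floor(5/2) = 2)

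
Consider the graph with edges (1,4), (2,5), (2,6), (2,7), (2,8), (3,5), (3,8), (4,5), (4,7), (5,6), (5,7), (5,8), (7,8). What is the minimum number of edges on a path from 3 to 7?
2 (path: 3 -> 8 -> 7, 2 edges)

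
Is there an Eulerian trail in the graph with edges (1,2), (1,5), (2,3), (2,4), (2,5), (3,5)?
Yes (the graph is connected and exactly 2 vertices have odd degree: {4, 5}; any Eulerian path must start and end at those)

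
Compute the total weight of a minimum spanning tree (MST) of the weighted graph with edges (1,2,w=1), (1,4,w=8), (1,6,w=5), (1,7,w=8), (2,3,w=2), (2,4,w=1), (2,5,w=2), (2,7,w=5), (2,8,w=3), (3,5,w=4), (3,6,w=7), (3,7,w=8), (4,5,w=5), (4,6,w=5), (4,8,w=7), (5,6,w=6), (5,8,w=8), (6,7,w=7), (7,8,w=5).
19 (MST edges: (1,2,w=1), (1,6,w=5), (2,3,w=2), (2,4,w=1), (2,5,w=2), (2,7,w=5), (2,8,w=3); sum of weights 1 + 5 + 2 + 1 + 2 + 5 + 3 = 19)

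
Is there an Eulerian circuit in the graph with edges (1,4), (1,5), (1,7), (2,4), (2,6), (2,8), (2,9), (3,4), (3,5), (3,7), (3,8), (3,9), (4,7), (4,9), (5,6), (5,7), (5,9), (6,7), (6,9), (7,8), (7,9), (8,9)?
No (6 vertices have odd degree: {1, 3, 4, 5, 7, 9}; Eulerian circuit requires 0)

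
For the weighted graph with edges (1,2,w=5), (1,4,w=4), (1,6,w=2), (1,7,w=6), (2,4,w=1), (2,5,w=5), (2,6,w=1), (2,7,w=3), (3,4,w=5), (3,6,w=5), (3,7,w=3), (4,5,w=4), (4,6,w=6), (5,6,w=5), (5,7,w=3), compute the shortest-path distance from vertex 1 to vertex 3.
7 (path: 1 -> 6 -> 3; weights 2 + 5 = 7)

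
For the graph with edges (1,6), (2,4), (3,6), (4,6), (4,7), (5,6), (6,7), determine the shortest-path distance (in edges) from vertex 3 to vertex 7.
2 (path: 3 -> 6 -> 7, 2 edges)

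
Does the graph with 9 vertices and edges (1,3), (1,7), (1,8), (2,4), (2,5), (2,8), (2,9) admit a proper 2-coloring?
Yes. Partition: {1, 2, 6}, {3, 4, 5, 7, 8, 9}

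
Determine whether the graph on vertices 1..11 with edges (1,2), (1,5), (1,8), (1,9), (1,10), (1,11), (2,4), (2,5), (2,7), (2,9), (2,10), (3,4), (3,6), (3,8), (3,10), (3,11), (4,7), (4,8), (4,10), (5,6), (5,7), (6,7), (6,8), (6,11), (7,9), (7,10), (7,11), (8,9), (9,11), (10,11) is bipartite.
No (odd cycle of length 3: 5 -> 1 -> 2 -> 5)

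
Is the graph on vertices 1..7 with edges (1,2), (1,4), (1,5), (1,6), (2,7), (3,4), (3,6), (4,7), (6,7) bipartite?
Yes. Partition: {1, 3, 7}, {2, 4, 5, 6}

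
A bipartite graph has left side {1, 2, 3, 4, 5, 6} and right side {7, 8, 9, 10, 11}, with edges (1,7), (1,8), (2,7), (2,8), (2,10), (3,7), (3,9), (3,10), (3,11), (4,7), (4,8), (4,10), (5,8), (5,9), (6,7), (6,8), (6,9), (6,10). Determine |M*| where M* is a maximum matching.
5 (matching: (1,8), (2,10), (3,11), (4,7), (5,9); upper bound min(|L|,|R|) = min(6,5) = 5)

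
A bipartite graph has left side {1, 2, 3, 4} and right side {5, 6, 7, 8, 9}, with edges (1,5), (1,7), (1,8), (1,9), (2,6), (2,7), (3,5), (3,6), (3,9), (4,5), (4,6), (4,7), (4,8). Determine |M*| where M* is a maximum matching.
4 (matching: (1,9), (2,7), (3,6), (4,8); upper bound min(|L|,|R|) = min(4,5) = 4)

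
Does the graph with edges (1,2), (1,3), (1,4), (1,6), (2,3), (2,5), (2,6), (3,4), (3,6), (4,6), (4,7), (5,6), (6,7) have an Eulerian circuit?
Yes (the graph is connected and all 7 vertices have even degree)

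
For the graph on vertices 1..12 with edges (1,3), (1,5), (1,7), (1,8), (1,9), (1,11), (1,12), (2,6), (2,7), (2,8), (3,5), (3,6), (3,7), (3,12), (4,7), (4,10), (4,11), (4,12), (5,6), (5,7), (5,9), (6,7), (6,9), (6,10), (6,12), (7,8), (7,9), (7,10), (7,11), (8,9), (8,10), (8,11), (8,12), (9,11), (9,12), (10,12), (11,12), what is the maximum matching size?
6 (matching: (1,3), (2,8), (4,12), (5,6), (7,10), (9,11); upper bound floor(n/2) = floor(12/2) = 6)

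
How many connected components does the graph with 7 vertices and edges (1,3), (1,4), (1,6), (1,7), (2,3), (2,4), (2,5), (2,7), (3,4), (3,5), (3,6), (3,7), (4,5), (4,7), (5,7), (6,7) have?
1 (components: {1, 2, 3, 4, 5, 6, 7})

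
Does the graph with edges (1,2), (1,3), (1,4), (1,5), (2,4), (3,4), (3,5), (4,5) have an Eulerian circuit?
No (2 vertices have odd degree: {3, 5}; Eulerian circuit requires 0)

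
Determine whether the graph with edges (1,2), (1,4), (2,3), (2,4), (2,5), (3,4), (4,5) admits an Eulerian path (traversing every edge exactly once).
Yes — and in fact it has an Eulerian circuit (the graph is connected and all 5 vertices have even degree)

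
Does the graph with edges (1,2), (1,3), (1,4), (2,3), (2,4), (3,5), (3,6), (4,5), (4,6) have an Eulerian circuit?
No (2 vertices have odd degree: {1, 2}; Eulerian circuit requires 0)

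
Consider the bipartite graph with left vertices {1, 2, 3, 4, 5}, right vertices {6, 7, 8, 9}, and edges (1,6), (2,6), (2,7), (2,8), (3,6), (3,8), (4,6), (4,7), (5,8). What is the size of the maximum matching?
3 (matching: (1,6), (2,8), (4,7); upper bound min(|L|,|R|) = min(5,4) = 4)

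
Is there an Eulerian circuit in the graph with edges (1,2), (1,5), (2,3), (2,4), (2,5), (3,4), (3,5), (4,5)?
No (2 vertices have odd degree: {3, 4}; Eulerian circuit requires 0)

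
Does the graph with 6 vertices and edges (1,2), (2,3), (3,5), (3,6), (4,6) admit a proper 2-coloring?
Yes. Partition: {1, 3, 4}, {2, 5, 6}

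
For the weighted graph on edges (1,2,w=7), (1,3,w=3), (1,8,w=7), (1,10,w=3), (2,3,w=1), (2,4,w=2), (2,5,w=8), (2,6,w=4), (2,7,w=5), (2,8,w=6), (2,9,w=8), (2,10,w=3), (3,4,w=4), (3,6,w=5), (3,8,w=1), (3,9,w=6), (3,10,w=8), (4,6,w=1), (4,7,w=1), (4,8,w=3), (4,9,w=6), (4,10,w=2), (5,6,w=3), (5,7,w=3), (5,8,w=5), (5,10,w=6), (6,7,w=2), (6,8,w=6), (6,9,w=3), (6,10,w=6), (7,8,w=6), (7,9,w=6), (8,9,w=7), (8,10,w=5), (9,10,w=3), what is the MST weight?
17 (MST edges: (1,3,w=3), (2,3,w=1), (2,4,w=2), (3,8,w=1), (4,6,w=1), (4,7,w=1), (4,10,w=2), (5,6,w=3), (6,9,w=3); sum of weights 3 + 1 + 2 + 1 + 1 + 1 + 2 + 3 + 3 = 17)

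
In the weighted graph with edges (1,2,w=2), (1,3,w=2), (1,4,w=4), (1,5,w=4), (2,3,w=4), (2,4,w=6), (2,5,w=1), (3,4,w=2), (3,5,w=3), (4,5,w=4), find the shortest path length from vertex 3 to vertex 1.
2 (path: 3 -> 1; weights 2 = 2)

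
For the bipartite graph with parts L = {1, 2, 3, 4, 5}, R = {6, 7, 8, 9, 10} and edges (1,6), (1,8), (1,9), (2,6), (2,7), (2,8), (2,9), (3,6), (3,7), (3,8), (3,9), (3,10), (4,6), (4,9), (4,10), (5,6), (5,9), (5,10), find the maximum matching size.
5 (matching: (1,9), (2,8), (3,7), (4,10), (5,6); upper bound min(|L|,|R|) = min(5,5) = 5)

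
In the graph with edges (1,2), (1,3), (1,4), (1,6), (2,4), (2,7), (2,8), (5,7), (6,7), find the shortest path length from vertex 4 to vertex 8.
2 (path: 4 -> 2 -> 8, 2 edges)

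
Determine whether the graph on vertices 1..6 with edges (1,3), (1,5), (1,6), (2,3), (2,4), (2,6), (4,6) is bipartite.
No (odd cycle of length 5: 2 -> 3 -> 1 -> 6 -> 4 -> 2)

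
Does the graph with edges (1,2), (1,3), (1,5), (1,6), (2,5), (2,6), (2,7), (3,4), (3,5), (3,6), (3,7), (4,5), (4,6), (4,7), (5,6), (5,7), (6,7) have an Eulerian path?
Yes (the graph is connected and exactly 2 vertices have odd degree: {3, 7}; any Eulerian path must start and end at those)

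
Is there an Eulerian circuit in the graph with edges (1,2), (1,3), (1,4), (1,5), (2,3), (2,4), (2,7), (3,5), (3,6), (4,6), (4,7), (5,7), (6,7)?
No (2 vertices have odd degree: {5, 6}; Eulerian circuit requires 0)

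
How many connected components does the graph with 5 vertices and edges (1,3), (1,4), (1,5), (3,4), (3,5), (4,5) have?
2 (components: {1, 3, 4, 5}, {2})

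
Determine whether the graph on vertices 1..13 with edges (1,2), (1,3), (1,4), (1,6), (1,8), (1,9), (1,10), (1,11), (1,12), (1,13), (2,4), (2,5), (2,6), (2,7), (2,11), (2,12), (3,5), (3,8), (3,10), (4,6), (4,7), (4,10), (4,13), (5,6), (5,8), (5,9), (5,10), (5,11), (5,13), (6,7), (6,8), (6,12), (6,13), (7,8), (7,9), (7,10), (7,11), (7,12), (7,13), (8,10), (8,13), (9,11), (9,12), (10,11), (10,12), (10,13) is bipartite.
No (odd cycle of length 3: 11 -> 1 -> 2 -> 11)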